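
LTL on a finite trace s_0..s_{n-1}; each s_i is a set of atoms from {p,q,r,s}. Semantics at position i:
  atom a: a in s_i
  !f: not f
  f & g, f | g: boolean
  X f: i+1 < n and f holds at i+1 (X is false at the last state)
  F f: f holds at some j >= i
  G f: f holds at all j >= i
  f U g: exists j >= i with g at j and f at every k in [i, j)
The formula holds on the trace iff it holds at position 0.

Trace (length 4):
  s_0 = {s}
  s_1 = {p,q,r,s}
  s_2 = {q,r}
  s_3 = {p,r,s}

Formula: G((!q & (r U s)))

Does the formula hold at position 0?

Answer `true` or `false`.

Answer: false

Derivation:
s_0={s}: G((!q & (r U s)))=False (!q & (r U s))=True !q=True q=False (r U s)=True r=False s=True
s_1={p,q,r,s}: G((!q & (r U s)))=False (!q & (r U s))=False !q=False q=True (r U s)=True r=True s=True
s_2={q,r}: G((!q & (r U s)))=False (!q & (r U s))=False !q=False q=True (r U s)=True r=True s=False
s_3={p,r,s}: G((!q & (r U s)))=True (!q & (r U s))=True !q=True q=False (r U s)=True r=True s=True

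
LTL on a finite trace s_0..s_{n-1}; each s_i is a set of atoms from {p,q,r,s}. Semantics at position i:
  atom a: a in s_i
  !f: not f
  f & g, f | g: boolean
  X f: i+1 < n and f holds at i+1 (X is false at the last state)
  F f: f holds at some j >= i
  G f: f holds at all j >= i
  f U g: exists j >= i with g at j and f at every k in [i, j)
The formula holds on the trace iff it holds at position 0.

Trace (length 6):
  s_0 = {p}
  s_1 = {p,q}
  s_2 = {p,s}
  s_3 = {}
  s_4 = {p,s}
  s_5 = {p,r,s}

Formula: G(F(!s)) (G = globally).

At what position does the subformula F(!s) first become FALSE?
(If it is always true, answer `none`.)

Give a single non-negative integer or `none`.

Answer: 4

Derivation:
s_0={p}: F(!s)=True !s=True s=False
s_1={p,q}: F(!s)=True !s=True s=False
s_2={p,s}: F(!s)=True !s=False s=True
s_3={}: F(!s)=True !s=True s=False
s_4={p,s}: F(!s)=False !s=False s=True
s_5={p,r,s}: F(!s)=False !s=False s=True
G(F(!s)) holds globally = False
First violation at position 4.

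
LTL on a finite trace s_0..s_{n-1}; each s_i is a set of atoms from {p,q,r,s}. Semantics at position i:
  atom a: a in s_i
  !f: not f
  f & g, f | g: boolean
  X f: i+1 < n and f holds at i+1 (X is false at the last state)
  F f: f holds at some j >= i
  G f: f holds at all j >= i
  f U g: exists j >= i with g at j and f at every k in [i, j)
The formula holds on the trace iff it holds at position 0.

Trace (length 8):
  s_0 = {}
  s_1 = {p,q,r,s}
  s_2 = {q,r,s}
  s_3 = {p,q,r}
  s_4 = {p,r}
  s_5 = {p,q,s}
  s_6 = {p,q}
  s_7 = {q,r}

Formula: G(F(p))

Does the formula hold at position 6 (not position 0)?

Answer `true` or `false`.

Answer: false

Derivation:
s_0={}: G(F(p))=False F(p)=True p=False
s_1={p,q,r,s}: G(F(p))=False F(p)=True p=True
s_2={q,r,s}: G(F(p))=False F(p)=True p=False
s_3={p,q,r}: G(F(p))=False F(p)=True p=True
s_4={p,r}: G(F(p))=False F(p)=True p=True
s_5={p,q,s}: G(F(p))=False F(p)=True p=True
s_6={p,q}: G(F(p))=False F(p)=True p=True
s_7={q,r}: G(F(p))=False F(p)=False p=False
Evaluating at position 6: result = False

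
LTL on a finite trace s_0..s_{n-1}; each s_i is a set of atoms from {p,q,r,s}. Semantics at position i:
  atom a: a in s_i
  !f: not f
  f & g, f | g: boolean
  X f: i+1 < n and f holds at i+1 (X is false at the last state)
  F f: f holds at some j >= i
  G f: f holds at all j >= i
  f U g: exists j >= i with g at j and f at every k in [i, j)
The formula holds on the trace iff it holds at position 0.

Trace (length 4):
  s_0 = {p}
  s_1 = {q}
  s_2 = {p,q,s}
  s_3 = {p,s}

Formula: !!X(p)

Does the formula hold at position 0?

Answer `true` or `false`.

Answer: false

Derivation:
s_0={p}: !!X(p)=False !X(p)=True X(p)=False p=True
s_1={q}: !!X(p)=True !X(p)=False X(p)=True p=False
s_2={p,q,s}: !!X(p)=True !X(p)=False X(p)=True p=True
s_3={p,s}: !!X(p)=False !X(p)=True X(p)=False p=True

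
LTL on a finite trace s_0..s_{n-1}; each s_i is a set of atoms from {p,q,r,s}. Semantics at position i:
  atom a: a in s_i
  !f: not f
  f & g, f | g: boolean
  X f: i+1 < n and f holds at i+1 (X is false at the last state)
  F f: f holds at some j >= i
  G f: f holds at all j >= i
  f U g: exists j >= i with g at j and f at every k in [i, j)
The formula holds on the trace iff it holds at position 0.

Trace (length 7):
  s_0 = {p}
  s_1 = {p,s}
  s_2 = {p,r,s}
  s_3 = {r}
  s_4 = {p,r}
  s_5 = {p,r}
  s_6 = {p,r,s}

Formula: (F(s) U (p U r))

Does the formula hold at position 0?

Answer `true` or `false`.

Answer: true

Derivation:
s_0={p}: (F(s) U (p U r))=True F(s)=True s=False (p U r)=True p=True r=False
s_1={p,s}: (F(s) U (p U r))=True F(s)=True s=True (p U r)=True p=True r=False
s_2={p,r,s}: (F(s) U (p U r))=True F(s)=True s=True (p U r)=True p=True r=True
s_3={r}: (F(s) U (p U r))=True F(s)=True s=False (p U r)=True p=False r=True
s_4={p,r}: (F(s) U (p U r))=True F(s)=True s=False (p U r)=True p=True r=True
s_5={p,r}: (F(s) U (p U r))=True F(s)=True s=False (p U r)=True p=True r=True
s_6={p,r,s}: (F(s) U (p U r))=True F(s)=True s=True (p U r)=True p=True r=True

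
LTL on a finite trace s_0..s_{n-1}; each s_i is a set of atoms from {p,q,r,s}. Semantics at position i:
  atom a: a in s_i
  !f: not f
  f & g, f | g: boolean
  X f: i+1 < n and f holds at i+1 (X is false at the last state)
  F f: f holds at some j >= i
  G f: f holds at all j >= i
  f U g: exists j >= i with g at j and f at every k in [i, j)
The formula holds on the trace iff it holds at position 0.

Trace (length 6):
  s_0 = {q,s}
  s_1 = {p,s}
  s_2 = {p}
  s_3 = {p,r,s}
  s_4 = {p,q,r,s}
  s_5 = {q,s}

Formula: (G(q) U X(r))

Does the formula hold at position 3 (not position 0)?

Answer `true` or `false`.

s_0={q,s}: (G(q) U X(r))=False G(q)=False q=True X(r)=False r=False
s_1={p,s}: (G(q) U X(r))=False G(q)=False q=False X(r)=False r=False
s_2={p}: (G(q) U X(r))=True G(q)=False q=False X(r)=True r=False
s_3={p,r,s}: (G(q) U X(r))=True G(q)=False q=False X(r)=True r=True
s_4={p,q,r,s}: (G(q) U X(r))=False G(q)=True q=True X(r)=False r=True
s_5={q,s}: (G(q) U X(r))=False G(q)=True q=True X(r)=False r=False
Evaluating at position 3: result = True

Answer: true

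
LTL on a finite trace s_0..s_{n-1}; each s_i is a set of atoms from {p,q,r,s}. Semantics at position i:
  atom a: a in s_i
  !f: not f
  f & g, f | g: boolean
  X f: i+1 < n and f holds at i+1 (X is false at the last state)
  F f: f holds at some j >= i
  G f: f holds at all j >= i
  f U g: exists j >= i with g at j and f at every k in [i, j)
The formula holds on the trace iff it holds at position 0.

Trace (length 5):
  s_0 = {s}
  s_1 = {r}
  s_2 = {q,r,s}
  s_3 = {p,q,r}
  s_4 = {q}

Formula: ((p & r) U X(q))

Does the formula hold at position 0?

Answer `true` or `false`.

Answer: false

Derivation:
s_0={s}: ((p & r) U X(q))=False (p & r)=False p=False r=False X(q)=False q=False
s_1={r}: ((p & r) U X(q))=True (p & r)=False p=False r=True X(q)=True q=False
s_2={q,r,s}: ((p & r) U X(q))=True (p & r)=False p=False r=True X(q)=True q=True
s_3={p,q,r}: ((p & r) U X(q))=True (p & r)=True p=True r=True X(q)=True q=True
s_4={q}: ((p & r) U X(q))=False (p & r)=False p=False r=False X(q)=False q=True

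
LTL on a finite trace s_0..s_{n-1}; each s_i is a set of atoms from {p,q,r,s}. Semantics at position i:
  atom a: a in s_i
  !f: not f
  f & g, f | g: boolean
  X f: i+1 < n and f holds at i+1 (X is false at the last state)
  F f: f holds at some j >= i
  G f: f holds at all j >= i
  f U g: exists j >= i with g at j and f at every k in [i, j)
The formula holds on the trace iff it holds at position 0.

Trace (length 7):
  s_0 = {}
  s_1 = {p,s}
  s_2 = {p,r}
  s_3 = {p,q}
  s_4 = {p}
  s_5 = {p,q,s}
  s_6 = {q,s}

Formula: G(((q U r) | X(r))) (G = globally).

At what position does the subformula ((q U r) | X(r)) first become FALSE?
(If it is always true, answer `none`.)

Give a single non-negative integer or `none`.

Answer: 0

Derivation:
s_0={}: ((q U r) | X(r))=False (q U r)=False q=False r=False X(r)=False
s_1={p,s}: ((q U r) | X(r))=True (q U r)=False q=False r=False X(r)=True
s_2={p,r}: ((q U r) | X(r))=True (q U r)=True q=False r=True X(r)=False
s_3={p,q}: ((q U r) | X(r))=False (q U r)=False q=True r=False X(r)=False
s_4={p}: ((q U r) | X(r))=False (q U r)=False q=False r=False X(r)=False
s_5={p,q,s}: ((q U r) | X(r))=False (q U r)=False q=True r=False X(r)=False
s_6={q,s}: ((q U r) | X(r))=False (q U r)=False q=True r=False X(r)=False
G(((q U r) | X(r))) holds globally = False
First violation at position 0.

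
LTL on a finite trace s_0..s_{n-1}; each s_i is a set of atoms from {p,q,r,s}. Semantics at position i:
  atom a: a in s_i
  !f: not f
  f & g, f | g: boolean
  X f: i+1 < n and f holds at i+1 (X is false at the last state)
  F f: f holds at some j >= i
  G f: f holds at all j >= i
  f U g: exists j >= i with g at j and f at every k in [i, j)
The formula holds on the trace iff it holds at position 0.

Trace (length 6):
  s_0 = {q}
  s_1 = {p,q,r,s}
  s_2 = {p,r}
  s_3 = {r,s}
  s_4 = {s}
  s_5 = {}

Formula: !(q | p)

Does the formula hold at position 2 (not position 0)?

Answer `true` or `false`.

s_0={q}: !(q | p)=False (q | p)=True q=True p=False
s_1={p,q,r,s}: !(q | p)=False (q | p)=True q=True p=True
s_2={p,r}: !(q | p)=False (q | p)=True q=False p=True
s_3={r,s}: !(q | p)=True (q | p)=False q=False p=False
s_4={s}: !(q | p)=True (q | p)=False q=False p=False
s_5={}: !(q | p)=True (q | p)=False q=False p=False
Evaluating at position 2: result = False

Answer: false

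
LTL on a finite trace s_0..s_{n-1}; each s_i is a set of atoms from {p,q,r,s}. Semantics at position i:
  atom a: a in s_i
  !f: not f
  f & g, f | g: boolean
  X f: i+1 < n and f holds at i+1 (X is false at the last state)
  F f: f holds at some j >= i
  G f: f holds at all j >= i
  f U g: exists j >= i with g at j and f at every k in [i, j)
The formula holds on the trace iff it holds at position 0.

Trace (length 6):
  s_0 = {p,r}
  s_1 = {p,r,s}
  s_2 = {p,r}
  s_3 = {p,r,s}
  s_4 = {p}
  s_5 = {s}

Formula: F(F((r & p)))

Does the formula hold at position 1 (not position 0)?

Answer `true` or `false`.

Answer: true

Derivation:
s_0={p,r}: F(F((r & p)))=True F((r & p))=True (r & p)=True r=True p=True
s_1={p,r,s}: F(F((r & p)))=True F((r & p))=True (r & p)=True r=True p=True
s_2={p,r}: F(F((r & p)))=True F((r & p))=True (r & p)=True r=True p=True
s_3={p,r,s}: F(F((r & p)))=True F((r & p))=True (r & p)=True r=True p=True
s_4={p}: F(F((r & p)))=False F((r & p))=False (r & p)=False r=False p=True
s_5={s}: F(F((r & p)))=False F((r & p))=False (r & p)=False r=False p=False
Evaluating at position 1: result = True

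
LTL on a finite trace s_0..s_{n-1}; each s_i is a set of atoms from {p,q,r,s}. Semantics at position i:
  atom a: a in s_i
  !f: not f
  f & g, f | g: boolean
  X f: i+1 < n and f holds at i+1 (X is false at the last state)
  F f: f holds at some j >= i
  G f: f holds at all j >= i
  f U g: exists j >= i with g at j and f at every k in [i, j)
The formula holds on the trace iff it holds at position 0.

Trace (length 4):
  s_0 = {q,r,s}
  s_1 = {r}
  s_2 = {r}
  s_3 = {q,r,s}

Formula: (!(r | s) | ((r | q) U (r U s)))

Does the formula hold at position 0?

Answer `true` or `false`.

Answer: true

Derivation:
s_0={q,r,s}: (!(r | s) | ((r | q) U (r U s)))=True !(r | s)=False (r | s)=True r=True s=True ((r | q) U (r U s))=True (r | q)=True q=True (r U s)=True
s_1={r}: (!(r | s) | ((r | q) U (r U s)))=True !(r | s)=False (r | s)=True r=True s=False ((r | q) U (r U s))=True (r | q)=True q=False (r U s)=True
s_2={r}: (!(r | s) | ((r | q) U (r U s)))=True !(r | s)=False (r | s)=True r=True s=False ((r | q) U (r U s))=True (r | q)=True q=False (r U s)=True
s_3={q,r,s}: (!(r | s) | ((r | q) U (r U s)))=True !(r | s)=False (r | s)=True r=True s=True ((r | q) U (r U s))=True (r | q)=True q=True (r U s)=True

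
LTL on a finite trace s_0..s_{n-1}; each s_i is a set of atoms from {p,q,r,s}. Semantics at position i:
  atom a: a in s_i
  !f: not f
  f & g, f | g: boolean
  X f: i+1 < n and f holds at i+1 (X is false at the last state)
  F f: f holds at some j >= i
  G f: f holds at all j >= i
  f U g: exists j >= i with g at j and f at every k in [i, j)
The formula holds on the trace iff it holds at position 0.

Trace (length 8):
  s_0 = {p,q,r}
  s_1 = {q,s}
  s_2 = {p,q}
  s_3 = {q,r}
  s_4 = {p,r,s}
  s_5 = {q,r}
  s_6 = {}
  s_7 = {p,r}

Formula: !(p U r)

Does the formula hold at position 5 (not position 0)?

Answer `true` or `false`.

s_0={p,q,r}: !(p U r)=False (p U r)=True p=True r=True
s_1={q,s}: !(p U r)=True (p U r)=False p=False r=False
s_2={p,q}: !(p U r)=False (p U r)=True p=True r=False
s_3={q,r}: !(p U r)=False (p U r)=True p=False r=True
s_4={p,r,s}: !(p U r)=False (p U r)=True p=True r=True
s_5={q,r}: !(p U r)=False (p U r)=True p=False r=True
s_6={}: !(p U r)=True (p U r)=False p=False r=False
s_7={p,r}: !(p U r)=False (p U r)=True p=True r=True
Evaluating at position 5: result = False

Answer: false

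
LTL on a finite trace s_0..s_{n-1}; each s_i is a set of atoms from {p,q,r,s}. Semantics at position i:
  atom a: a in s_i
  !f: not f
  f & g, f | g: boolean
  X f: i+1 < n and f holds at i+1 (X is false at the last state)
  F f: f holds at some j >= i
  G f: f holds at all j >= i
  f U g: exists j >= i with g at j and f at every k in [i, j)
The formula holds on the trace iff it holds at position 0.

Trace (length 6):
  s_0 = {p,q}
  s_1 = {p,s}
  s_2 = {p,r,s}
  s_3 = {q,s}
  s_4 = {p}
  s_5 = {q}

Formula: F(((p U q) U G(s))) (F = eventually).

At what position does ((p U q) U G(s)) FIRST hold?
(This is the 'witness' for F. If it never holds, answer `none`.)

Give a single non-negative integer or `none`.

Answer: none

Derivation:
s_0={p,q}: ((p U q) U G(s))=False (p U q)=True p=True q=True G(s)=False s=False
s_1={p,s}: ((p U q) U G(s))=False (p U q)=True p=True q=False G(s)=False s=True
s_2={p,r,s}: ((p U q) U G(s))=False (p U q)=True p=True q=False G(s)=False s=True
s_3={q,s}: ((p U q) U G(s))=False (p U q)=True p=False q=True G(s)=False s=True
s_4={p}: ((p U q) U G(s))=False (p U q)=True p=True q=False G(s)=False s=False
s_5={q}: ((p U q) U G(s))=False (p U q)=True p=False q=True G(s)=False s=False
F(((p U q) U G(s))) does not hold (no witness exists).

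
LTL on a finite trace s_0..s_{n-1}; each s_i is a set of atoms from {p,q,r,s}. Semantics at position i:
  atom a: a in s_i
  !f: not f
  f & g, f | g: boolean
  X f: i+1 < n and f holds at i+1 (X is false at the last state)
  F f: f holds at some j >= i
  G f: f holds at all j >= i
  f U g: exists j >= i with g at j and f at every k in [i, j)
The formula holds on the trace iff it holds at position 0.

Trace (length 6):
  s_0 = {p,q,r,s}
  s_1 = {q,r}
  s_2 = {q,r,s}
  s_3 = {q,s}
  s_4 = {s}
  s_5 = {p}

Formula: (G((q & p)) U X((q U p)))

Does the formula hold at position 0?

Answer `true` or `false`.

s_0={p,q,r,s}: (G((q & p)) U X((q U p)))=False G((q & p))=False (q & p)=True q=True p=True X((q U p))=False (q U p)=True
s_1={q,r}: (G((q & p)) U X((q U p)))=False G((q & p))=False (q & p)=False q=True p=False X((q U p))=False (q U p)=False
s_2={q,r,s}: (G((q & p)) U X((q U p)))=False G((q & p))=False (q & p)=False q=True p=False X((q U p))=False (q U p)=False
s_3={q,s}: (G((q & p)) U X((q U p)))=False G((q & p))=False (q & p)=False q=True p=False X((q U p))=False (q U p)=False
s_4={s}: (G((q & p)) U X((q U p)))=True G((q & p))=False (q & p)=False q=False p=False X((q U p))=True (q U p)=False
s_5={p}: (G((q & p)) U X((q U p)))=False G((q & p))=False (q & p)=False q=False p=True X((q U p))=False (q U p)=True

Answer: false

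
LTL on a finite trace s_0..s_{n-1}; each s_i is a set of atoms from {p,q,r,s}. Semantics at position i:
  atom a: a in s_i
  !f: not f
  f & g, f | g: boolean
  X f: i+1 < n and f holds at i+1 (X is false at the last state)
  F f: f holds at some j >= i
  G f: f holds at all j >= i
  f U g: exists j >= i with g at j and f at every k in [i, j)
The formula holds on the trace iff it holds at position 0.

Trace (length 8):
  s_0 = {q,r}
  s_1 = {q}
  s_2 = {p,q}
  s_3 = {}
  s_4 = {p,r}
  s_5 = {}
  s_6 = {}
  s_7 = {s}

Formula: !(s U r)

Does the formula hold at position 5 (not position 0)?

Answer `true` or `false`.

Answer: true

Derivation:
s_0={q,r}: !(s U r)=False (s U r)=True s=False r=True
s_1={q}: !(s U r)=True (s U r)=False s=False r=False
s_2={p,q}: !(s U r)=True (s U r)=False s=False r=False
s_3={}: !(s U r)=True (s U r)=False s=False r=False
s_4={p,r}: !(s U r)=False (s U r)=True s=False r=True
s_5={}: !(s U r)=True (s U r)=False s=False r=False
s_6={}: !(s U r)=True (s U r)=False s=False r=False
s_7={s}: !(s U r)=True (s U r)=False s=True r=False
Evaluating at position 5: result = True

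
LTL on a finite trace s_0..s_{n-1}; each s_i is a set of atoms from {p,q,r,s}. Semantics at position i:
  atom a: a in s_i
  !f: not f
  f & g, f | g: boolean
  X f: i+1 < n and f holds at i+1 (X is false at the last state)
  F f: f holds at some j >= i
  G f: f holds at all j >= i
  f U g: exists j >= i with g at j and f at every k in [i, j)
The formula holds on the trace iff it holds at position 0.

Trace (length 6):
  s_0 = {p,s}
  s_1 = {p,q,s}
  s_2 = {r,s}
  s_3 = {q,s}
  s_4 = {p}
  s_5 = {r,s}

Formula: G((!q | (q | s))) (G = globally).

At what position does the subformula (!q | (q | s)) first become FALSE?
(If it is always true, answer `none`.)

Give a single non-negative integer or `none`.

Answer: none

Derivation:
s_0={p,s}: (!q | (q | s))=True !q=True q=False (q | s)=True s=True
s_1={p,q,s}: (!q | (q | s))=True !q=False q=True (q | s)=True s=True
s_2={r,s}: (!q | (q | s))=True !q=True q=False (q | s)=True s=True
s_3={q,s}: (!q | (q | s))=True !q=False q=True (q | s)=True s=True
s_4={p}: (!q | (q | s))=True !q=True q=False (q | s)=False s=False
s_5={r,s}: (!q | (q | s))=True !q=True q=False (q | s)=True s=True
G((!q | (q | s))) holds globally = True
No violation — formula holds at every position.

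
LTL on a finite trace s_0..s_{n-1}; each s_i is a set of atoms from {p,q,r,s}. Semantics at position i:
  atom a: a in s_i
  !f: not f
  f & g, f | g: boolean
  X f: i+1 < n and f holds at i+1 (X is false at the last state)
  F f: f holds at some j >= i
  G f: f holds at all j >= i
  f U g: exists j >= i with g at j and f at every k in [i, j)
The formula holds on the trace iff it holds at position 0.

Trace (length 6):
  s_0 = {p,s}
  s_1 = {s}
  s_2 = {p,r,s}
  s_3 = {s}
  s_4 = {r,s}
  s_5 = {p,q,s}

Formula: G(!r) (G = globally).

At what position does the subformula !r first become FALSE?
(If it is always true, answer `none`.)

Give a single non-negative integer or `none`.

Answer: 2

Derivation:
s_0={p,s}: !r=True r=False
s_1={s}: !r=True r=False
s_2={p,r,s}: !r=False r=True
s_3={s}: !r=True r=False
s_4={r,s}: !r=False r=True
s_5={p,q,s}: !r=True r=False
G(!r) holds globally = False
First violation at position 2.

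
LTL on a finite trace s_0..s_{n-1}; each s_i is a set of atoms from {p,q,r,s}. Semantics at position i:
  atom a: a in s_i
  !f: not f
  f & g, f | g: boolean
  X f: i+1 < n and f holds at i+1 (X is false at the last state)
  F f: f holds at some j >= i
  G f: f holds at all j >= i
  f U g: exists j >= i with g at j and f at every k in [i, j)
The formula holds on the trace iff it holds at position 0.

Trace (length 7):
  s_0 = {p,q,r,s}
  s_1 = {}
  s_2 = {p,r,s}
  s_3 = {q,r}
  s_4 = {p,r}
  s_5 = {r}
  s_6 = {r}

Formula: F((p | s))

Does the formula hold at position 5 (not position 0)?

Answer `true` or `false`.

Answer: false

Derivation:
s_0={p,q,r,s}: F((p | s))=True (p | s)=True p=True s=True
s_1={}: F((p | s))=True (p | s)=False p=False s=False
s_2={p,r,s}: F((p | s))=True (p | s)=True p=True s=True
s_3={q,r}: F((p | s))=True (p | s)=False p=False s=False
s_4={p,r}: F((p | s))=True (p | s)=True p=True s=False
s_5={r}: F((p | s))=False (p | s)=False p=False s=False
s_6={r}: F((p | s))=False (p | s)=False p=False s=False
Evaluating at position 5: result = False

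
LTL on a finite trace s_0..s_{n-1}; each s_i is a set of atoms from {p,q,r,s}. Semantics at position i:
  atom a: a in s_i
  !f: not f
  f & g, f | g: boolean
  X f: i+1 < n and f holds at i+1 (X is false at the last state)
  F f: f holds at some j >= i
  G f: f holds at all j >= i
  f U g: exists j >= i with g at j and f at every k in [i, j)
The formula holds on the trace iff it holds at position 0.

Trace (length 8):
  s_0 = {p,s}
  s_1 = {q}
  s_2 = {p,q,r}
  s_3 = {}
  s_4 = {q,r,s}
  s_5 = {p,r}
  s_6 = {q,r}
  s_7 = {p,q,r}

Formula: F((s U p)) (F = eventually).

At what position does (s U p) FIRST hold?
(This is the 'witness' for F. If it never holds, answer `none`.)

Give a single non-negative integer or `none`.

Answer: 0

Derivation:
s_0={p,s}: (s U p)=True s=True p=True
s_1={q}: (s U p)=False s=False p=False
s_2={p,q,r}: (s U p)=True s=False p=True
s_3={}: (s U p)=False s=False p=False
s_4={q,r,s}: (s U p)=True s=True p=False
s_5={p,r}: (s U p)=True s=False p=True
s_6={q,r}: (s U p)=False s=False p=False
s_7={p,q,r}: (s U p)=True s=False p=True
F((s U p)) holds; first witness at position 0.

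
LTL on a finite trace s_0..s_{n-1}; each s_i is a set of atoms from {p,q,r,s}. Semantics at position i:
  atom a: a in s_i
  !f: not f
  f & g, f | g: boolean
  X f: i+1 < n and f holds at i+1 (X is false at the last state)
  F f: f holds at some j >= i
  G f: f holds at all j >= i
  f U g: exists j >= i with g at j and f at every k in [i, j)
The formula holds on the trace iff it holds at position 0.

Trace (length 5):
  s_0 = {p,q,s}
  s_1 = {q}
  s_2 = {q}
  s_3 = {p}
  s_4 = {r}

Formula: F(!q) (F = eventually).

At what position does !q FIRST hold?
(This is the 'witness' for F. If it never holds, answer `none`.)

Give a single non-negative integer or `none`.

s_0={p,q,s}: !q=False q=True
s_1={q}: !q=False q=True
s_2={q}: !q=False q=True
s_3={p}: !q=True q=False
s_4={r}: !q=True q=False
F(!q) holds; first witness at position 3.

Answer: 3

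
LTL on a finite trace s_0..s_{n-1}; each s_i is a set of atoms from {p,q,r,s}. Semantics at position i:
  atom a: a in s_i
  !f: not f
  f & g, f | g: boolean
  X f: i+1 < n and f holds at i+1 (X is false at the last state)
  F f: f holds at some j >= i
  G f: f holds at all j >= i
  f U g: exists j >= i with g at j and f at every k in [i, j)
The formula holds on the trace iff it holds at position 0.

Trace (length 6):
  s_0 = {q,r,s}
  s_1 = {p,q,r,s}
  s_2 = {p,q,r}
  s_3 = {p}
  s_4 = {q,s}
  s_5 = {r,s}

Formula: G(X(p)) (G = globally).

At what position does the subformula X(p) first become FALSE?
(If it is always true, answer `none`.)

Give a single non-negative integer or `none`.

Answer: 3

Derivation:
s_0={q,r,s}: X(p)=True p=False
s_1={p,q,r,s}: X(p)=True p=True
s_2={p,q,r}: X(p)=True p=True
s_3={p}: X(p)=False p=True
s_4={q,s}: X(p)=False p=False
s_5={r,s}: X(p)=False p=False
G(X(p)) holds globally = False
First violation at position 3.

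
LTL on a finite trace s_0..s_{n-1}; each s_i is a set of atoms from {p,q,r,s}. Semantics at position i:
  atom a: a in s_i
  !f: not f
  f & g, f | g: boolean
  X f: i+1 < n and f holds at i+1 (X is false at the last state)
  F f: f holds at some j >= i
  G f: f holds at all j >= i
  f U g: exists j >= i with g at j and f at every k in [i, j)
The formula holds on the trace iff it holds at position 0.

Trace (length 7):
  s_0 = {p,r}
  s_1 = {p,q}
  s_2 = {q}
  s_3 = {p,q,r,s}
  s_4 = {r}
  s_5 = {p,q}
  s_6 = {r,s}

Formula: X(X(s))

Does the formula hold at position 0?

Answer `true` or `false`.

s_0={p,r}: X(X(s))=False X(s)=False s=False
s_1={p,q}: X(X(s))=True X(s)=False s=False
s_2={q}: X(X(s))=False X(s)=True s=False
s_3={p,q,r,s}: X(X(s))=False X(s)=False s=True
s_4={r}: X(X(s))=True X(s)=False s=False
s_5={p,q}: X(X(s))=False X(s)=True s=False
s_6={r,s}: X(X(s))=False X(s)=False s=True

Answer: false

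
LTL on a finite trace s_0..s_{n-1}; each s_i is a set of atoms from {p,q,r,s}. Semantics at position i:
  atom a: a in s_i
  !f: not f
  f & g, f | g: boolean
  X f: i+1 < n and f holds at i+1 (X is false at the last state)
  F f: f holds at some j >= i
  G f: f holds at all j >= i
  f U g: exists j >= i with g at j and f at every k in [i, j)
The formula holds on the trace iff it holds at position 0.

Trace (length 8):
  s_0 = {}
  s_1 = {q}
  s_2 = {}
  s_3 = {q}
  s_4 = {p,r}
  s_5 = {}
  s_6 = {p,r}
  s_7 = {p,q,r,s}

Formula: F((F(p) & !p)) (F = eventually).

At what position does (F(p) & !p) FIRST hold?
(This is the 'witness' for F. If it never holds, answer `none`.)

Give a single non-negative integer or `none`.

Answer: 0

Derivation:
s_0={}: (F(p) & !p)=True F(p)=True p=False !p=True
s_1={q}: (F(p) & !p)=True F(p)=True p=False !p=True
s_2={}: (F(p) & !p)=True F(p)=True p=False !p=True
s_3={q}: (F(p) & !p)=True F(p)=True p=False !p=True
s_4={p,r}: (F(p) & !p)=False F(p)=True p=True !p=False
s_5={}: (F(p) & !p)=True F(p)=True p=False !p=True
s_6={p,r}: (F(p) & !p)=False F(p)=True p=True !p=False
s_7={p,q,r,s}: (F(p) & !p)=False F(p)=True p=True !p=False
F((F(p) & !p)) holds; first witness at position 0.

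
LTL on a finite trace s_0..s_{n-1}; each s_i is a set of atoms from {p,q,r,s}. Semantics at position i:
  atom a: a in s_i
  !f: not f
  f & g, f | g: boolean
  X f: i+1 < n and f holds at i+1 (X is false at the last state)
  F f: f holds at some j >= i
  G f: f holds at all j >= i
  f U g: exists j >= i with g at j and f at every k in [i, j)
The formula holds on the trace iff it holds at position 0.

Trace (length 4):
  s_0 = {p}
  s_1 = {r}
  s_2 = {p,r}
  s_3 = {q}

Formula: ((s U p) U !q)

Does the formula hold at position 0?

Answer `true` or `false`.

s_0={p}: ((s U p) U !q)=True (s U p)=True s=False p=True !q=True q=False
s_1={r}: ((s U p) U !q)=True (s U p)=False s=False p=False !q=True q=False
s_2={p,r}: ((s U p) U !q)=True (s U p)=True s=False p=True !q=True q=False
s_3={q}: ((s U p) U !q)=False (s U p)=False s=False p=False !q=False q=True

Answer: true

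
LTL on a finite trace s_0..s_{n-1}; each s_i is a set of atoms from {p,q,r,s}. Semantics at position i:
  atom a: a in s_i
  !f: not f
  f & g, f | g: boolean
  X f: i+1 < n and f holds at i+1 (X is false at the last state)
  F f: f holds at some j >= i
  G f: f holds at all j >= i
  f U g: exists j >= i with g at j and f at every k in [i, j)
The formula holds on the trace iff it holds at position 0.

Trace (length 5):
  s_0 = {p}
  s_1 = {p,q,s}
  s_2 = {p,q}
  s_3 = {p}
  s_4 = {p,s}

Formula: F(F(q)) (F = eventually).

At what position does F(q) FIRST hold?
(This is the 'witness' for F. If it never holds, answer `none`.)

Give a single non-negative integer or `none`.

Answer: 0

Derivation:
s_0={p}: F(q)=True q=False
s_1={p,q,s}: F(q)=True q=True
s_2={p,q}: F(q)=True q=True
s_3={p}: F(q)=False q=False
s_4={p,s}: F(q)=False q=False
F(F(q)) holds; first witness at position 0.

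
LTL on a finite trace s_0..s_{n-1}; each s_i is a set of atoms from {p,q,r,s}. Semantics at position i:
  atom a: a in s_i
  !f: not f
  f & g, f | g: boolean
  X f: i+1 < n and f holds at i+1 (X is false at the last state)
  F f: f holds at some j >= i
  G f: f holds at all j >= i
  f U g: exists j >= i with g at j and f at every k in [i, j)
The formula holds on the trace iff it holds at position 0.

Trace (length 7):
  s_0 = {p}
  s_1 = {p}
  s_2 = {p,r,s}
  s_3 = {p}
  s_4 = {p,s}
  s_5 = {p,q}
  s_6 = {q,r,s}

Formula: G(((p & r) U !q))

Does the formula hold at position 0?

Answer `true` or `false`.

Answer: false

Derivation:
s_0={p}: G(((p & r) U !q))=False ((p & r) U !q)=True (p & r)=False p=True r=False !q=True q=False
s_1={p}: G(((p & r) U !q))=False ((p & r) U !q)=True (p & r)=False p=True r=False !q=True q=False
s_2={p,r,s}: G(((p & r) U !q))=False ((p & r) U !q)=True (p & r)=True p=True r=True !q=True q=False
s_3={p}: G(((p & r) U !q))=False ((p & r) U !q)=True (p & r)=False p=True r=False !q=True q=False
s_4={p,s}: G(((p & r) U !q))=False ((p & r) U !q)=True (p & r)=False p=True r=False !q=True q=False
s_5={p,q}: G(((p & r) U !q))=False ((p & r) U !q)=False (p & r)=False p=True r=False !q=False q=True
s_6={q,r,s}: G(((p & r) U !q))=False ((p & r) U !q)=False (p & r)=False p=False r=True !q=False q=True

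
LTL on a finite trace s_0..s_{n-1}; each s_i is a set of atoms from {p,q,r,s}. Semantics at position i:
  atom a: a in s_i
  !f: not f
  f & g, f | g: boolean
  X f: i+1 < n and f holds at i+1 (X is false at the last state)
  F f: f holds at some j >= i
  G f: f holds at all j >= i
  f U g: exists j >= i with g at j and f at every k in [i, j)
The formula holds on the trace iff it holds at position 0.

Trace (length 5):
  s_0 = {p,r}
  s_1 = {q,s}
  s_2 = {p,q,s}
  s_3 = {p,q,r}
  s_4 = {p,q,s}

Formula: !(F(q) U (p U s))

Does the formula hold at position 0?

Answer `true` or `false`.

s_0={p,r}: !(F(q) U (p U s))=False (F(q) U (p U s))=True F(q)=True q=False (p U s)=True p=True s=False
s_1={q,s}: !(F(q) U (p U s))=False (F(q) U (p U s))=True F(q)=True q=True (p U s)=True p=False s=True
s_2={p,q,s}: !(F(q) U (p U s))=False (F(q) U (p U s))=True F(q)=True q=True (p U s)=True p=True s=True
s_3={p,q,r}: !(F(q) U (p U s))=False (F(q) U (p U s))=True F(q)=True q=True (p U s)=True p=True s=False
s_4={p,q,s}: !(F(q) U (p U s))=False (F(q) U (p U s))=True F(q)=True q=True (p U s)=True p=True s=True

Answer: false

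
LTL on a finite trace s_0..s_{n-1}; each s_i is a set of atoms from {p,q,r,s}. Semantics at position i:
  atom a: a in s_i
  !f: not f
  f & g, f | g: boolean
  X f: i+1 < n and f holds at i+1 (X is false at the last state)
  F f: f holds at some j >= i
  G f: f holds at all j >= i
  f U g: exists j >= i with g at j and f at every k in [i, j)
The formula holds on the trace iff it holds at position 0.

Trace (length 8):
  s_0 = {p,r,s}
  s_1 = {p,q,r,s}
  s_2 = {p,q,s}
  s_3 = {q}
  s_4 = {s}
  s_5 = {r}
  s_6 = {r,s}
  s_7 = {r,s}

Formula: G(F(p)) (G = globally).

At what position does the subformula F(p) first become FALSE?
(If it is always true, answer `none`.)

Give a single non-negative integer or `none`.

Answer: 3

Derivation:
s_0={p,r,s}: F(p)=True p=True
s_1={p,q,r,s}: F(p)=True p=True
s_2={p,q,s}: F(p)=True p=True
s_3={q}: F(p)=False p=False
s_4={s}: F(p)=False p=False
s_5={r}: F(p)=False p=False
s_6={r,s}: F(p)=False p=False
s_7={r,s}: F(p)=False p=False
G(F(p)) holds globally = False
First violation at position 3.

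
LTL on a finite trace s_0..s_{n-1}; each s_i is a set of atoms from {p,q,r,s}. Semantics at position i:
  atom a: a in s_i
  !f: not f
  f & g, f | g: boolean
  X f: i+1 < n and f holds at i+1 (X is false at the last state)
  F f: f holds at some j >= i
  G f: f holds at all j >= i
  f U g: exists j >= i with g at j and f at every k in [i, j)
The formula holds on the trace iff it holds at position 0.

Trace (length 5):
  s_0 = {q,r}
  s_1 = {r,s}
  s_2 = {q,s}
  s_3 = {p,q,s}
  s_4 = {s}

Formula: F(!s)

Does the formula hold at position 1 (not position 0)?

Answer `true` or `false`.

s_0={q,r}: F(!s)=True !s=True s=False
s_1={r,s}: F(!s)=False !s=False s=True
s_2={q,s}: F(!s)=False !s=False s=True
s_3={p,q,s}: F(!s)=False !s=False s=True
s_4={s}: F(!s)=False !s=False s=True
Evaluating at position 1: result = False

Answer: false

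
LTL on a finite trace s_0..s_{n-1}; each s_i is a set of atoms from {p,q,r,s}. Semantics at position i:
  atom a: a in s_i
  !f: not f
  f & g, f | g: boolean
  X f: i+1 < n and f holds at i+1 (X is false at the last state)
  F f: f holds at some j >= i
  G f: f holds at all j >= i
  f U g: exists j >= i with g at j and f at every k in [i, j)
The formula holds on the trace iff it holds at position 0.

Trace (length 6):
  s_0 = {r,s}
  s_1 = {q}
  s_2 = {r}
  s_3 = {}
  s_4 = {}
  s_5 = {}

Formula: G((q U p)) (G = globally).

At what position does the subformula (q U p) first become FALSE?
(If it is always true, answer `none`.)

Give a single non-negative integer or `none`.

s_0={r,s}: (q U p)=False q=False p=False
s_1={q}: (q U p)=False q=True p=False
s_2={r}: (q U p)=False q=False p=False
s_3={}: (q U p)=False q=False p=False
s_4={}: (q U p)=False q=False p=False
s_5={}: (q U p)=False q=False p=False
G((q U p)) holds globally = False
First violation at position 0.

Answer: 0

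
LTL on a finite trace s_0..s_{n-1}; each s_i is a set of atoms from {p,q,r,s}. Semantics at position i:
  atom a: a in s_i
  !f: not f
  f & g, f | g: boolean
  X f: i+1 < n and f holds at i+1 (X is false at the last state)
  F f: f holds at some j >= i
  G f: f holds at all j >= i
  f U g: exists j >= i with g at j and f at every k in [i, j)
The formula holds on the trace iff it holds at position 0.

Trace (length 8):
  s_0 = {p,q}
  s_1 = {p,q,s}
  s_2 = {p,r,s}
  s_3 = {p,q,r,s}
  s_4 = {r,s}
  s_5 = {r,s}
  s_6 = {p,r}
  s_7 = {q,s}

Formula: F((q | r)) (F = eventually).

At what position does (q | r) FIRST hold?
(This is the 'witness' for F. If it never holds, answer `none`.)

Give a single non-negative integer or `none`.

s_0={p,q}: (q | r)=True q=True r=False
s_1={p,q,s}: (q | r)=True q=True r=False
s_2={p,r,s}: (q | r)=True q=False r=True
s_3={p,q,r,s}: (q | r)=True q=True r=True
s_4={r,s}: (q | r)=True q=False r=True
s_5={r,s}: (q | r)=True q=False r=True
s_6={p,r}: (q | r)=True q=False r=True
s_7={q,s}: (q | r)=True q=True r=False
F((q | r)) holds; first witness at position 0.

Answer: 0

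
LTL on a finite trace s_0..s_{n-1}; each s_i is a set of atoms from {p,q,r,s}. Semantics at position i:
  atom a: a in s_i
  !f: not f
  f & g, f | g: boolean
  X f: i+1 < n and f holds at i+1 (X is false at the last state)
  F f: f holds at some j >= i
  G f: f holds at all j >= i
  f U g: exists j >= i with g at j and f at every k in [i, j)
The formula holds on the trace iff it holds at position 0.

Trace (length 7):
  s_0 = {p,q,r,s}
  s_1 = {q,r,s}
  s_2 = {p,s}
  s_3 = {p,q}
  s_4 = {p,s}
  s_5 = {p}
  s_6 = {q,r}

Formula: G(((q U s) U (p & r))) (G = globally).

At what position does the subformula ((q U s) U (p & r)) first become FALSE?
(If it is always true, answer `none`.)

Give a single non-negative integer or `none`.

s_0={p,q,r,s}: ((q U s) U (p & r))=True (q U s)=True q=True s=True (p & r)=True p=True r=True
s_1={q,r,s}: ((q U s) U (p & r))=False (q U s)=True q=True s=True (p & r)=False p=False r=True
s_2={p,s}: ((q U s) U (p & r))=False (q U s)=True q=False s=True (p & r)=False p=True r=False
s_3={p,q}: ((q U s) U (p & r))=False (q U s)=True q=True s=False (p & r)=False p=True r=False
s_4={p,s}: ((q U s) U (p & r))=False (q U s)=True q=False s=True (p & r)=False p=True r=False
s_5={p}: ((q U s) U (p & r))=False (q U s)=False q=False s=False (p & r)=False p=True r=False
s_6={q,r}: ((q U s) U (p & r))=False (q U s)=False q=True s=False (p & r)=False p=False r=True
G(((q U s) U (p & r))) holds globally = False
First violation at position 1.

Answer: 1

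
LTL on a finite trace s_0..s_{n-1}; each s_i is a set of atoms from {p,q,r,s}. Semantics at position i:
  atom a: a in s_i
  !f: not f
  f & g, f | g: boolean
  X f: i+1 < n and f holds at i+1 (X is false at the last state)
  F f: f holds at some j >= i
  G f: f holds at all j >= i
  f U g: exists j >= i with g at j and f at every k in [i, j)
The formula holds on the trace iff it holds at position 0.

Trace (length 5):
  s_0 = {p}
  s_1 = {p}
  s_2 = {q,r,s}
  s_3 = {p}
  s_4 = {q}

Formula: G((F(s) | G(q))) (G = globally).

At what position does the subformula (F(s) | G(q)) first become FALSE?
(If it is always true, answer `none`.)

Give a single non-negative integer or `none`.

Answer: 3

Derivation:
s_0={p}: (F(s) | G(q))=True F(s)=True s=False G(q)=False q=False
s_1={p}: (F(s) | G(q))=True F(s)=True s=False G(q)=False q=False
s_2={q,r,s}: (F(s) | G(q))=True F(s)=True s=True G(q)=False q=True
s_3={p}: (F(s) | G(q))=False F(s)=False s=False G(q)=False q=False
s_4={q}: (F(s) | G(q))=True F(s)=False s=False G(q)=True q=True
G((F(s) | G(q))) holds globally = False
First violation at position 3.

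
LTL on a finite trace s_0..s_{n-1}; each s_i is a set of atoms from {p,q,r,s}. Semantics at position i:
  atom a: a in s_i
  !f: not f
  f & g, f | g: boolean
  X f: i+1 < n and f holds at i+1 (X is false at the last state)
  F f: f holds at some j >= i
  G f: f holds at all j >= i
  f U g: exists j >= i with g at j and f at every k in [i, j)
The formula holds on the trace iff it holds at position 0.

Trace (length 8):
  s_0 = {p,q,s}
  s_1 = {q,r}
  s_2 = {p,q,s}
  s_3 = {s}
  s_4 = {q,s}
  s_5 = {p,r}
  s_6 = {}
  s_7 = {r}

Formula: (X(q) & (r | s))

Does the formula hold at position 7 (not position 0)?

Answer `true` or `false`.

s_0={p,q,s}: (X(q) & (r | s))=True X(q)=True q=True (r | s)=True r=False s=True
s_1={q,r}: (X(q) & (r | s))=True X(q)=True q=True (r | s)=True r=True s=False
s_2={p,q,s}: (X(q) & (r | s))=False X(q)=False q=True (r | s)=True r=False s=True
s_3={s}: (X(q) & (r | s))=True X(q)=True q=False (r | s)=True r=False s=True
s_4={q,s}: (X(q) & (r | s))=False X(q)=False q=True (r | s)=True r=False s=True
s_5={p,r}: (X(q) & (r | s))=False X(q)=False q=False (r | s)=True r=True s=False
s_6={}: (X(q) & (r | s))=False X(q)=False q=False (r | s)=False r=False s=False
s_7={r}: (X(q) & (r | s))=False X(q)=False q=False (r | s)=True r=True s=False
Evaluating at position 7: result = False

Answer: false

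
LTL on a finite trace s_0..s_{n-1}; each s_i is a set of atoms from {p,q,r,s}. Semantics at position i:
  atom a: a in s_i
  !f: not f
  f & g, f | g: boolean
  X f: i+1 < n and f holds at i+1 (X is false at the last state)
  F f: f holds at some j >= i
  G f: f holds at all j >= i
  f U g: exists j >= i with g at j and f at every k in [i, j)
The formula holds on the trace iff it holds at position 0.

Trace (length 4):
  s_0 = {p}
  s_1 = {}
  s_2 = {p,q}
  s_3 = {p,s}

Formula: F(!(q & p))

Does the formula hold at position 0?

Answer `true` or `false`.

s_0={p}: F(!(q & p))=True !(q & p)=True (q & p)=False q=False p=True
s_1={}: F(!(q & p))=True !(q & p)=True (q & p)=False q=False p=False
s_2={p,q}: F(!(q & p))=True !(q & p)=False (q & p)=True q=True p=True
s_3={p,s}: F(!(q & p))=True !(q & p)=True (q & p)=False q=False p=True

Answer: true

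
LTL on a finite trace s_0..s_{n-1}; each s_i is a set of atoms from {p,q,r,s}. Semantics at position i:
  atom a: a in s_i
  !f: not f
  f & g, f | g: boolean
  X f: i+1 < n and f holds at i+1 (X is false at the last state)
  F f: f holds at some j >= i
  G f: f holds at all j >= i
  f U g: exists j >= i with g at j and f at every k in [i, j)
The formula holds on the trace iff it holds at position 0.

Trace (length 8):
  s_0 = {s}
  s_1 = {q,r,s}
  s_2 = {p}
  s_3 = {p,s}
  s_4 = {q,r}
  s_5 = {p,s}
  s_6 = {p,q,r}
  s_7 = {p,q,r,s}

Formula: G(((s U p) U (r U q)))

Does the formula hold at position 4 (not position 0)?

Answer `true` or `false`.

Answer: true

Derivation:
s_0={s}: G(((s U p) U (r U q)))=True ((s U p) U (r U q))=True (s U p)=True s=True p=False (r U q)=False r=False q=False
s_1={q,r,s}: G(((s U p) U (r U q)))=True ((s U p) U (r U q))=True (s U p)=True s=True p=False (r U q)=True r=True q=True
s_2={p}: G(((s U p) U (r U q)))=True ((s U p) U (r U q))=True (s U p)=True s=False p=True (r U q)=False r=False q=False
s_3={p,s}: G(((s U p) U (r U q)))=True ((s U p) U (r U q))=True (s U p)=True s=True p=True (r U q)=False r=False q=False
s_4={q,r}: G(((s U p) U (r U q)))=True ((s U p) U (r U q))=True (s U p)=False s=False p=False (r U q)=True r=True q=True
s_5={p,s}: G(((s U p) U (r U q)))=True ((s U p) U (r U q))=True (s U p)=True s=True p=True (r U q)=False r=False q=False
s_6={p,q,r}: G(((s U p) U (r U q)))=True ((s U p) U (r U q))=True (s U p)=True s=False p=True (r U q)=True r=True q=True
s_7={p,q,r,s}: G(((s U p) U (r U q)))=True ((s U p) U (r U q))=True (s U p)=True s=True p=True (r U q)=True r=True q=True
Evaluating at position 4: result = True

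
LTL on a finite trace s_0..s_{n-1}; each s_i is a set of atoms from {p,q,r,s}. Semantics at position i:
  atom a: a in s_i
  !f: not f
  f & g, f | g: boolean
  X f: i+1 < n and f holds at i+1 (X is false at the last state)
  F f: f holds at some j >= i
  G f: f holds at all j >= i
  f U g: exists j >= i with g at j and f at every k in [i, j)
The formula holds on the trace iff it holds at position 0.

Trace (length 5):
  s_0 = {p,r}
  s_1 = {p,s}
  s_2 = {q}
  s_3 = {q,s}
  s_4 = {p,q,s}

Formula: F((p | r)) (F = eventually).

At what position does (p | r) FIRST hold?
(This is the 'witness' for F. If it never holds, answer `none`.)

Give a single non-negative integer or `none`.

Answer: 0

Derivation:
s_0={p,r}: (p | r)=True p=True r=True
s_1={p,s}: (p | r)=True p=True r=False
s_2={q}: (p | r)=False p=False r=False
s_3={q,s}: (p | r)=False p=False r=False
s_4={p,q,s}: (p | r)=True p=True r=False
F((p | r)) holds; first witness at position 0.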